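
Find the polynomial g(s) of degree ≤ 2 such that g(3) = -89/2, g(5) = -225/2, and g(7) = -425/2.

g(s) = -4s^2 - 2s - 5/2

Write g(s) = as^2 + bs + c. Substituting each data point gives a linear system:
  9a + 3b + c = -89/2
  25a + 5b + c = -225/2
  49a + 7b + c = -425/2
Solving the system yields a = -4, b = -2, c = -5/2.
So g(s) = -4s² - 2s - 5/2.
Check: g(7) = -425/2. ✓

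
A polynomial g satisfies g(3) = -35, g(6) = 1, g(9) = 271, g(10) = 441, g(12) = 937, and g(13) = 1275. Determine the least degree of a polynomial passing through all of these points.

3

Divided differences on the nodes 3, 6, 9, 10, 12, 13:
  order 0: -35  1  271  441  937  1275
  order 1: 12  90  170  248  338
  order 2: 13  20  26  30
  order 3: 1  1  1
  order 4: 0  0
  order 5: 0
The order-3 divided differences are all 1 (nonzero) and every higher order vanishes, so the data lies on a polynomial of degree exactly 3.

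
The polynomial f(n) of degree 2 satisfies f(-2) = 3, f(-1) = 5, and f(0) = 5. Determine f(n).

Using the Lagrange interpolation formula with nodes -2, -1, 0:
  L_0(n) = (n + 1)n / 2
  L_1(n) = (n + 2)n / -1
  L_2(n) = (n + 2)(n + 1) / 2
Then f(n) = 3·L_0(n) + 5·L_1(n) + 5·L_2(n).
Expanding and collecting terms gives f(n) = -n² - n + 5.
Check: f(-2) = 3. ✓

f(n) = -n^2 - n + 5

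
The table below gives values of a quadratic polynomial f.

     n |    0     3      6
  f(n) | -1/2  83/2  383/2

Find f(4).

Write f(n) = an^2 + bn + c. Substituting each data point gives a linear system:
  c = -1/2
  9a + 3b + c = 83/2
  36a + 6b + c = 383/2
Solving the system yields a = 6, b = -4, c = -1/2.
So f(n) = 6n^2 - 4n - 1/2.
Then f(4) = 159/2.

159/2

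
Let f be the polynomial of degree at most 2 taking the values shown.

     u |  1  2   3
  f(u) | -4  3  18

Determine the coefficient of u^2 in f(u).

Write f(u) = au^2 + bu + c. Substituting each data point gives a linear system:
  a + b + c = -4
  4a + 2b + c = 3
  9a + 3b + c = 18
Solving the system yields a = 4, b = -5, c = -3.
So f(u) = 4u^2 - 5u - 3.
The leading coefficient is 4.

4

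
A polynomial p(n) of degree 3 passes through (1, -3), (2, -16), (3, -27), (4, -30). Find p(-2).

Write p(n) = an^3 + bn^2 + cn + d. Substituting each data point gives a linear system:
  a + b + c + d = -3
  8a + 4b + 2c + d = -16
  27a + 9b + 3c + d = -27
  64a + 16b + 4c + d = -30
Solving the system yields a = 1, b = -5, c = -5, d = 6.
So p(n) = n³ - 5n² - 5n + 6.
Then p(-2) = -12.

-12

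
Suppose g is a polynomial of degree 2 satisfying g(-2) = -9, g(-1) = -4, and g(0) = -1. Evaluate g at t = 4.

-9

Write g(t) = at^2 + bt + c. Substituting each data point gives a linear system:
  4a - 2b + c = -9
  a - b + c = -4
  c = -1
Solving the system yields a = -1, b = 2, c = -1.
So g(t) = -t² + 2t - 1.
Then g(4) = -9.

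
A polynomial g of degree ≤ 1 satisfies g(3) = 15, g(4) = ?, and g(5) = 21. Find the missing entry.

18

The 2 known points determine the degree-1 polynomial uniquely.
Write g(u) = au + b. Substituting each data point gives a linear system:
  3a + b = 15
  5a + b = 21
Solving the system yields a = 3, b = 6.
So g(u) = 3u + 6.
Then g(4) = 18.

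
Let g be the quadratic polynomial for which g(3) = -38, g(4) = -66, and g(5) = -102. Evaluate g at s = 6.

-146

Using the Lagrange interpolation formula with nodes 3, 4, 5:
  L_0(s) = (s - 4)(s - 5) / 2
  L_1(s) = (s - 3)(s - 5) / -1
  L_2(s) = (s - 3)(s - 4) / 2
Then g(s) = -38·L_0(s) - 66·L_1(s) - 102·L_2(s).
Expanding and collecting terms gives g(s) = -4s^2 - 2.
Evaluating at s = 6: g(6) = -146.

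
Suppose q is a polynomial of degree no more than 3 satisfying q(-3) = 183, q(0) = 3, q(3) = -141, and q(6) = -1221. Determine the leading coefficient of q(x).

-6

Write q(x) = ax^3 + bx^2 + cx + d. Substituting each data point gives a linear system:
  -27a + 9b - 3c + d = 183
  d = 3
  27a + 9b + 3c + d = -141
  216a + 36b + 6c + d = -1221
Solving the system yields a = -6, b = 2, c = 0, d = 3.
So q(x) = -6x^3 + 2x^2 + 3.
The leading coefficient is -6.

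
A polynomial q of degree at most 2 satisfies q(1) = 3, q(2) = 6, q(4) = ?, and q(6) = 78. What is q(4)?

The 3 known points determine the degree-2 polynomial uniquely.
Write q(s) = as^2 + bs + c. Substituting each data point gives a linear system:
  a + b + c = 3
  4a + 2b + c = 6
  36a + 6b + c = 78
Solving the system yields a = 3, b = -6, c = 6.
So q(s) = 3s^2 - 6s + 6.
Then q(4) = 30.

30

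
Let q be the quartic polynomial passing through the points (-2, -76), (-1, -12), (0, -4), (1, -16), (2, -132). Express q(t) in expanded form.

q(t) = -5t^4 - 4t^3 - 5t^2 + 2t - 4

Using the Lagrange interpolation formula with nodes -2, -1, 0, 1, 2:
  L_0(t) = (t + 1)t(t - 1)(t - 2) / 24
  L_1(t) = (t + 2)t(t - 1)(t - 2) / -6
  L_2(t) = (t + 2)(t + 1)(t - 1)(t - 2) / 4
  L_3(t) = (t + 2)(t + 1)t(t - 2) / -6
  L_4(t) = (t + 2)(t + 1)t(t - 1) / 24
Then q(t) = -76·L_0(t) - 12·L_1(t) - 4·L_2(t) - 16·L_3(t) - 132·L_4(t).
Expanding and collecting terms gives q(t) = -5t^4 - 4t^3 - 5t^2 + 2t - 4.
Check: q(0) = -4. ✓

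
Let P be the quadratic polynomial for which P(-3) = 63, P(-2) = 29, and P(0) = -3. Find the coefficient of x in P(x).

Write P(x) = ax^2 + bx + c. Substituting each data point gives a linear system:
  9a - 3b + c = 63
  4a - 2b + c = 29
  c = -3
Solving the system yields a = 6, b = -4, c = -3.
So P(x) = 6x^2 - 4x - 3.
The coefficient of x is -4.

-4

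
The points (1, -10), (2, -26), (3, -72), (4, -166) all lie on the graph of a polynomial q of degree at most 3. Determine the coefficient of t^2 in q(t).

Write q(t) = at^3 + bt^2 + ct + d. Substituting each data point gives a linear system:
  a + b + c + d = -10
  8a + 4b + 2c + d = -26
  27a + 9b + 3c + d = -72
  64a + 16b + 4c + d = -166
Solving the system yields a = -3, b = 3, c = -4, d = -6.
So q(t) = -3t^3 + 3t^2 - 4t - 6.
The coefficient of t^2 is 3.

3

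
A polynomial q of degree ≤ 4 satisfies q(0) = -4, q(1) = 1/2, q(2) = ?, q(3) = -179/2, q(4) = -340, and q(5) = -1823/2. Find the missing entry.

-10

On equispaced nodes a degree-4 polynomial has vanishing fifth forward difference, so
  - q(0) + 5·q(1) - 10·q(2) + 10·q(3) - 5·q(4) + q(5) = 0.
Substituting the known values and solving for q(2):
  -10·q(2) = 100
  q(2) = -10.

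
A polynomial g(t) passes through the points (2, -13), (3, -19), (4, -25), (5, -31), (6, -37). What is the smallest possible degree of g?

1

Forward differences of the values at t = 2, 3, 4, 5, 6:
  g  : -13  -19  -25  -31  -37
  Δ  : -6  -6  -6  -6
  Δ^2: 0  0  0
  Δ^3: 0  0
  Δ^4: 0
The first differences are constant (-6) and nonzero, while all higher differences vanish, so the minimal degree is 1.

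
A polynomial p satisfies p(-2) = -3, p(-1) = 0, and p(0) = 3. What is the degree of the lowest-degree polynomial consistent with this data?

Forward differences of the values at n = -2, -1, 0:
  p  : -3  0  3
  Δ  : 3  3
  Δ^2: 0
The first differences are constant (3) and nonzero, while all higher differences vanish, so the minimal degree is 1.

1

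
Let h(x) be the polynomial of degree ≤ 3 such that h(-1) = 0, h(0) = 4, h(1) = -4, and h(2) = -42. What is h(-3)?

Using the Lagrange interpolation formula with nodes -1, 0, 1, 2:
  L_0(x) = x(x - 1)(x - 2) / -6
  L_1(x) = (x + 1)(x - 1)(x - 2) / 2
  L_2(x) = (x + 1)x(x - 2) / -2
  L_3(x) = (x + 1)x(x - 1) / 6
Then h(x) = 0·L_0(x) + 4·L_1(x) - 4·L_2(x) - 42·L_3(x).
Expanding and collecting terms gives h(x) = -3x^3 - 6x^2 + x + 4.
Evaluating at x = -3: h(-3) = 28.

28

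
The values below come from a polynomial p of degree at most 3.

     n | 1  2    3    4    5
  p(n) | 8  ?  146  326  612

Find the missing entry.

48

The 4 known points determine the degree-3 polynomial uniquely.
Write p(n) = an^3 + bn^2 + cn + d. Substituting each data point gives a linear system:
  a + b + c + d = 8
  27a + 9b + 3c + d = 146
  64a + 16b + 4c + d = 326
  125a + 25b + 5c + d = 612
Solving the system yields a = 4, b = 5, c = -3, d = 2.
So p(n) = 4n^3 + 5n^2 - 3n + 2.
Then p(2) = 48.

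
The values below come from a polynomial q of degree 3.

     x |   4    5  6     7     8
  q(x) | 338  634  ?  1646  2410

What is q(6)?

The 4 known points determine the degree-3 polynomial uniquely.
Write q(x) = ax^3 + bx^2 + cx + d. Substituting each data point gives a linear system:
  64a + 16b + 4c + d = 338
  125a + 25b + 5c + d = 634
  343a + 49b + 7c + d = 1646
  512a + 64b + 8c + d = 2410
Solving the system yields a = 4, b = 6, c = -2, d = -6.
So q(x) = 4x^3 + 6x^2 - 2x - 6.
Then q(6) = 1062.

1062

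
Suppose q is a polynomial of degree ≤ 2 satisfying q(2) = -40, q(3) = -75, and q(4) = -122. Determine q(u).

Using the Lagrange interpolation formula with nodes 2, 3, 4:
  L_0(u) = (u - 3)(u - 4) / 2
  L_1(u) = (u - 2)(u - 4) / -1
  L_2(u) = (u - 2)(u - 3) / 2
Then q(u) = -40·L_0(u) - 75·L_1(u) - 122·L_2(u).
Expanding and collecting terms gives q(u) = -6u^2 - 5u - 6.
Check: q(3) = -75. ✓

q(u) = -6u^2 - 5u - 6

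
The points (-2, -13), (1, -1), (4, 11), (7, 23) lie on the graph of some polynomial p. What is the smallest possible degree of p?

Forward differences of the values at t = -2, 1, 4, 7:
  p  : -13  -1  11  23
  Δ  : 12  12  12
  Δ^2: 0  0
  Δ^3: 0
The first differences are constant (12) and nonzero, while all higher differences vanish, so the minimal degree is 1.

1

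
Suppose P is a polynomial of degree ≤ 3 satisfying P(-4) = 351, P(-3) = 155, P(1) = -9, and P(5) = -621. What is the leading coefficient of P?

Write P(n) = an^3 + bn^2 + cn + d. Substituting each data point gives a linear system:
  -64a + 16b - 4c + d = 351
  -27a + 9b - 3c + d = 155
  a + b + c + d = -9
  125a + 25b + 5c + d = -621
Solving the system yields a = -5, b = 1, c = -4, d = -1.
So P(n) = -5n³ + n² - 4n - 1.
The leading coefficient is -5.

-5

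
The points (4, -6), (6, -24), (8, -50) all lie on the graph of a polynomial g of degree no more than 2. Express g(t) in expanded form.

Write g(t) = at^2 + bt + c. Substituting each data point gives a linear system:
  16a + 4b + c = -6
  36a + 6b + c = -24
  64a + 8b + c = -50
Solving the system yields a = -1, b = 1, c = 6.
So g(t) = -t^2 + t + 6.
Check: g(4) = -6. ✓

g(t) = -t^2 + t + 6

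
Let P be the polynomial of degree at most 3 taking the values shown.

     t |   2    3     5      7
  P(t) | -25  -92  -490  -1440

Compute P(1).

-6

Write P(t) = at^3 + bt^2 + ct + d. Substituting each data point gives a linear system:
  8a + 4b + 2c + d = -25
  27a + 9b + 3c + d = -92
  125a + 25b + 5c + d = -490
  343a + 49b + 7c + d = -1440
Solving the system yields a = -5, b = 6, c = -2, d = -5.
So P(t) = -5t^3 + 6t^2 - 2t - 5.
Then P(1) = -6.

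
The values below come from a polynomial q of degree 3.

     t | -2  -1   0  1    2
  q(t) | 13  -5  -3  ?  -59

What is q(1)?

The 4 known points determine the degree-3 polynomial uniquely.
Write q(t) = at^3 + bt^2 + ct + d. Substituting each data point gives a linear system:
  -8a + 4b - 2c + d = 13
  -a + b - c + d = -5
  d = -3
  8a + 4b + 2c + d = -59
Solving the system yields a = -5, b = -5, c = 2, d = -3.
So q(t) = -5t³ - 5t² + 2t - 3.
Then q(1) = -11.

-11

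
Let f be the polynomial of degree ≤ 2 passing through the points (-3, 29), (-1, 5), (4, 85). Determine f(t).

f(t) = 4t^2 + 4t + 5

Write f(t) = at^2 + bt + c. Substituting each data point gives a linear system:
  9a - 3b + c = 29
  a - b + c = 5
  16a + 4b + c = 85
Solving the system yields a = 4, b = 4, c = 5.
So f(t) = 4t² + 4t + 5.
Check: f(4) = 85. ✓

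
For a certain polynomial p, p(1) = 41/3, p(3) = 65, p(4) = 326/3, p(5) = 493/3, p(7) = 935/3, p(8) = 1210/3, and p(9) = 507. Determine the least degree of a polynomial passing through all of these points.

2

Divided differences on the nodes 1, 3, 4, 5, 7, 8, 9:
  order 0: 41/3  65  326/3  493/3  935/3  1210/3  507
  order 1: 77/3  131/3  167/3  221/3  275/3  311/3
  order 2: 6  6  6  6  6
  order 3: 0  0  0  0
  order 4: 0  0  0
  order 5: 0  0
  order 6: 0
The order-2 divided differences are all 6 (nonzero) and every higher order vanishes, so the data lies on a polynomial of degree exactly 2.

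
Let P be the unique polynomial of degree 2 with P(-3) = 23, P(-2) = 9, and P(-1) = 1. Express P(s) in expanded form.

Using the Lagrange interpolation formula with nodes -3, -2, -1:
  L_0(s) = (s + 2)(s + 1) / 2
  L_1(s) = (s + 3)(s + 1) / -1
  L_2(s) = (s + 3)(s + 2) / 2
Then P(s) = 23·L_0(s) + 9·L_1(s) + 1·L_2(s).
Expanding and collecting terms gives P(s) = 3s^2 + s - 1.
Check: P(-2) = 9. ✓

P(s) = 3s^2 + s - 1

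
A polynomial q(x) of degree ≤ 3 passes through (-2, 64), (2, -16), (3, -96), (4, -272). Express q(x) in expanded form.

q(x) = -6x^3 + 6x^2 + 4x

Write q(x) = ax^3 + bx^2 + cx + d. Substituting each data point gives a linear system:
  -8a + 4b - 2c + d = 64
  8a + 4b + 2c + d = -16
  27a + 9b + 3c + d = -96
  64a + 16b + 4c + d = -272
Solving the system yields a = -6, b = 6, c = 4, d = 0.
So q(x) = -6x^3 + 6x^2 + 4x.
Check: q(-2) = 64. ✓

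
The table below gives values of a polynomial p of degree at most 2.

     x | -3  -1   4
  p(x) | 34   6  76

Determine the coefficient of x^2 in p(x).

Write p(x) = ax^2 + bx + c. Substituting each data point gives a linear system:
  9a - 3b + c = 34
  a - b + c = 6
  16a + 4b + c = 76
Solving the system yields a = 4, b = 2, c = 4.
So p(x) = 4x^2 + 2x + 4.
The leading coefficient is 4.

4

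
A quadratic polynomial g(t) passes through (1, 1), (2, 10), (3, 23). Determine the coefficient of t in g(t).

3

Write g(t) = at^2 + bt + c. Substituting each data point gives a linear system:
  a + b + c = 1
  4a + 2b + c = 10
  9a + 3b + c = 23
Solving the system yields a = 2, b = 3, c = -4.
So g(t) = 2t^2 + 3t - 4.
The coefficient of t is 3.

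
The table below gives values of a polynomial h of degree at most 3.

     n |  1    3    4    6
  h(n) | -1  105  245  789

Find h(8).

Write h(n) = an^3 + bn^2 + cn + d. Substituting each data point gives a linear system:
  a + b + c + d = -1
  27a + 9b + 3c + d = 105
  64a + 16b + 4c + d = 245
  216a + 36b + 6c + d = 789
Solving the system yields a = 3, b = 5, c = -6, d = -3.
So h(n) = 3n^3 + 5n^2 - 6n - 3.
Then h(8) = 1805.

1805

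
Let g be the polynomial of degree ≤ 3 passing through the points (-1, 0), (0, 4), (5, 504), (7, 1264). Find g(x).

Write g(x) = ax^3 + bx^2 + cx + d. Substituting each data point gives a linear system:
  -a + b - c + d = 0
  d = 4
  125a + 25b + 5c + d = 504
  343a + 49b + 7c + d = 1264
Solving the system yields a = 3, b = 4, c = 5, d = 4.
So g(x) = 3x³ + 4x² + 5x + 4.
Check: g(0) = 4. ✓

g(x) = 3x^3 + 4x^2 + 5x + 4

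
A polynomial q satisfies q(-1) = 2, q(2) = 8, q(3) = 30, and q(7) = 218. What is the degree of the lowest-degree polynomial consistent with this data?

2

Divided differences on the nodes -1, 2, 3, 7:
  order 0: 2  8  30  218
  order 1: 2  22  47
  order 2: 5  5
  order 3: 0
The order-2 divided differences are all 5 (nonzero) and every higher order vanishes, so the data lies on a polynomial of degree exactly 2.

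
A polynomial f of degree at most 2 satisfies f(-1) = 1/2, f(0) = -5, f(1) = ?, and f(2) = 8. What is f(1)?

The 3 known points determine the degree-2 polynomial uniquely.
Write f(x) = ax^2 + bx + c. Substituting each data point gives a linear system:
  a - b + c = 1/2
  c = -5
  4a + 2b + c = 8
Solving the system yields a = 4, b = -3/2, c = -5.
So f(x) = 4x^2 - (3/2)x - 5.
Then f(1) = -5/2.

-5/2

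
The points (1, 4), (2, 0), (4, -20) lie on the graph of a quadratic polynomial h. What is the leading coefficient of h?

Write h(t) = at^2 + bt + c. Substituting each data point gives a linear system:
  a + b + c = 4
  4a + 2b + c = 0
  16a + 4b + c = -20
Solving the system yields a = -2, b = 2, c = 4.
So h(t) = -2t^2 + 2t + 4.
The leading coefficient is -2.

-2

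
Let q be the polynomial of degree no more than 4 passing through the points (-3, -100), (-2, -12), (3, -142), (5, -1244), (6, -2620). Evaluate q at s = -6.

-2212

Using the Lagrange interpolation formula with nodes -3, -2, 3, 5, 6:
  L_0(s) = (s + 2)(s - 3)(s - 5)(s - 6) / 432
  L_1(s) = (s + 3)(s - 3)(s - 5)(s - 6) / -280
  L_2(s) = (s + 3)(s + 2)(s - 5)(s - 6) / 180
  L_3(s) = (s + 3)(s + 2)(s - 3)(s - 6) / -112
  L_4(s) = (s + 3)(s + 2)(s - 3)(s - 5) / 216
Then q(s) = -100·L_0(s) - 12·L_1(s) - 142·L_2(s) - 1244·L_3(s) - 2620·L_4(s).
Expanding and collecting terms gives q(s) = -2s^4 - s^3 + 5s^2 + 2s - 4.
Evaluating at s = -6: q(-6) = -2212.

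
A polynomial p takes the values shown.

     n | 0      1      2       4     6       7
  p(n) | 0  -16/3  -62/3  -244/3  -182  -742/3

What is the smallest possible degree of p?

2

Divided differences on the nodes 0, 1, 2, 4, 6, 7:
  order 0: 0  -16/3  -62/3  -244/3  -182  -742/3
  order 1: -16/3  -46/3  -91/3  -151/3  -196/3
  order 2: -5  -5  -5  -5
  order 3: 0  0  0
  order 4: 0  0
  order 5: 0
The order-2 divided differences are all -5 (nonzero) and every higher order vanishes, so the data lies on a polynomial of degree exactly 2.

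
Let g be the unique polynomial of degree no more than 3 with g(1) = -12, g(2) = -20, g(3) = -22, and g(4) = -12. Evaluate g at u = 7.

Write g(u) = au^3 + bu^2 + cu + d. Substituting each data point gives a linear system:
  a + b + c + d = -12
  8a + 4b + 2c + d = -20
  27a + 9b + 3c + d = -22
  64a + 16b + 4c + d = -12
Solving the system yields a = 1, b = -3, c = -6, d = -4.
So g(u) = u³ - 3u² - 6u - 4.
Then g(7) = 150.

150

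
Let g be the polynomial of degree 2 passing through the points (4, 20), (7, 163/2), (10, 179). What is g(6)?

Forward differences of the values at u = 4, 7, 10:
  g  : 20  163/2  179
  Δ  : 123/2  195/2
  Δ^2: 36
The second differences are constant, confirming degree 2.
Interpolating (Newton forward form) and evaluating at u = 6 gives g(6) = 57.

57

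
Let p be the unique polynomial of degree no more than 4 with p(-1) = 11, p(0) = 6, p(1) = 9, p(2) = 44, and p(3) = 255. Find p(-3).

Forward differences of the values at u = -1, 0, 1, 2, 3:
  p  : 11  6  9  44  255
  Δ  : -5  3  35  211
  Δ^2: 8  32  176
  Δ^3: 24  144
  Δ^4: 120
The fourth differences are constant, confirming degree 4.
Interpolating (Newton forward form) and evaluating at u = -3 gives p(-3) = 549.

549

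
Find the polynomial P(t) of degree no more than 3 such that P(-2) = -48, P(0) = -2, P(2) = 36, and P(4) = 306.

P(t) = 5t^3 - t^2 + t - 2

Using the Lagrange interpolation formula with nodes -2, 0, 2, 4:
  L_0(t) = t(t - 2)(t - 4) / -48
  L_1(t) = (t + 2)(t - 2)(t - 4) / 16
  L_2(t) = (t + 2)t(t - 4) / -16
  L_3(t) = (t + 2)t(t - 2) / 48
Then P(t) = -48·L_0(t) - 2·L_1(t) + 36·L_2(t) + 306·L_3(t).
Expanding and collecting terms gives P(t) = 5t^3 - t^2 + t - 2.
Check: P(-2) = -48. ✓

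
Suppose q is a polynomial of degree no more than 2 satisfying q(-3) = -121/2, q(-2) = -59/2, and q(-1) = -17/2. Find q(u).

Write q(u) = au^2 + bu + c. Substituting each data point gives a linear system:
  9a - 3b + c = -121/2
  4a - 2b + c = -59/2
  a - b + c = -17/2
Solving the system yields a = -5, b = 6, c = 5/2.
So q(u) = -5u² + 6u + 5/2.
Check: q(-2) = -59/2. ✓

q(u) = -5u^2 + 6u + 5/2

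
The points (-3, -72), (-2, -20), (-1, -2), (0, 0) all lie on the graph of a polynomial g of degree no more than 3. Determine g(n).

g(n) = 3n^3 + n^2

Write g(n) = an^3 + bn^2 + cn + d. Substituting each data point gives a linear system:
  -27a + 9b - 3c + d = -72
  -8a + 4b - 2c + d = -20
  -a + b - c + d = -2
  d = 0
Solving the system yields a = 3, b = 1, c = 0, d = 0.
So g(n) = 3n³ + n².
Check: g(-1) = -2. ✓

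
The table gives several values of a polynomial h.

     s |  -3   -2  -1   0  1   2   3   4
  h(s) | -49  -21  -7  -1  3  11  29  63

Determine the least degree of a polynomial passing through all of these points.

3

Forward differences of the values at s = -3, -2, -1, 0, 1, 2, 3, 4:
  h  : -49  -21  -7  -1  3  11  29  63
  Δ  : 28  14  6  4  8  18  34
  Δ^2: -14  -8  -2  4  10  16
  Δ^3: 6  6  6  6  6
  Δ^4: 0  0  0  0
  Δ^5: 0  0  0
  Δ^6: 0  0
  Δ^7: 0
The third differences are constant (6) and nonzero, while all higher differences vanish, so the minimal degree is 3.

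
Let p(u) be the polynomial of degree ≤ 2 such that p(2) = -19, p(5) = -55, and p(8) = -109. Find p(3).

-29

Forward differences of the values at u = 2, 5, 8:
  p  : -19  -55  -109
  Δ  : -36  -54
  Δ^2: -18
The second differences are constant, confirming degree 2.
Interpolating (Newton forward form) and evaluating at u = 3 gives p(3) = -29.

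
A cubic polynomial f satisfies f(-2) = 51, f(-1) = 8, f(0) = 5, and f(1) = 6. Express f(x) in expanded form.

f(x) = -6x^3 + 2x^2 + 5x + 5

Using the Lagrange interpolation formula with nodes -2, -1, 0, 1:
  L_0(x) = (x + 1)x(x - 1) / -6
  L_1(x) = (x + 2)x(x - 1) / 2
  L_2(x) = (x + 2)(x + 1)(x - 1) / -2
  L_3(x) = (x + 2)(x + 1)x / 6
Then f(x) = 51·L_0(x) + 8·L_1(x) + 5·L_2(x) + 6·L_3(x).
Expanding and collecting terms gives f(x) = -6x^3 + 2x^2 + 5x + 5.
Check: f(-2) = 51. ✓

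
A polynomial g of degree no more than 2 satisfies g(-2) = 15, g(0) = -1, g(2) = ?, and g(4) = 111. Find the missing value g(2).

The 3 known points determine the degree-2 polynomial uniquely.
Write g(t) = at^2 + bt + c. Substituting each data point gives a linear system:
  4a - 2b + c = 15
  c = -1
  16a + 4b + c = 111
Solving the system yields a = 6, b = 4, c = -1.
So g(t) = 6t^2 + 4t - 1.
Then g(2) = 31.

31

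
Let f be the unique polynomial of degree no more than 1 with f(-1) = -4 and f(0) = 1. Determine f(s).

f(s) = 5s + 1

Write f(s) = as + b. Substituting each data point gives a linear system:
  -a + b = -4
  b = 1
Solving the system yields a = 5, b = 1.
So f(s) = 5s + 1.
Check: f(-1) = -4. ✓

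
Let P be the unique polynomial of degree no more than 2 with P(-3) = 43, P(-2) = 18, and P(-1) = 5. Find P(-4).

Write P(x) = ax^2 + bx + c. Substituting each data point gives a linear system:
  9a - 3b + c = 43
  4a - 2b + c = 18
  a - b + c = 5
Solving the system yields a = 6, b = 5, c = 4.
So P(x) = 6x^2 + 5x + 4.
Then P(-4) = 80.

80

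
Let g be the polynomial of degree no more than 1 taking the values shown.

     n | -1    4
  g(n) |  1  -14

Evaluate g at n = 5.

-17

Using the Lagrange interpolation formula with nodes -1, 4:
  L_0(n) = (n - 4) / -5
  L_1(n) = (n + 1) / 5
Then g(n) = 1·L_0(n) - 14·L_1(n).
Expanding and collecting terms gives g(n) = -3n - 2.
Evaluating at n = 5: g(5) = -17.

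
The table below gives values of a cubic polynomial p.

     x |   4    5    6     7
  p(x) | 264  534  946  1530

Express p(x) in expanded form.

Using the Lagrange interpolation formula with nodes 4, 5, 6, 7:
  L_0(x) = (x - 5)(x - 6)(x - 7) / -6
  L_1(x) = (x - 4)(x - 6)(x - 7) / 2
  L_2(x) = (x - 4)(x - 5)(x - 7) / -2
  L_3(x) = (x - 4)(x - 5)(x - 6) / 6
Then p(x) = 264·L_0(x) + 534·L_1(x) + 946·L_2(x) + 1530·L_3(x).
Expanding and collecting terms gives p(x) = 5x³ - 4x² + x + 4.
Check: p(4) = 264. ✓

p(x) = 5x^3 - 4x^2 + x + 4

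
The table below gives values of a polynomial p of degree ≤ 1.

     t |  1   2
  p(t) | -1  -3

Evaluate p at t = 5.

-9

Write p(t) = at + b. Substituting each data point gives a linear system:
  a + b = -1
  2a + b = -3
Solving the system yields a = -2, b = 1.
So p(t) = -2t + 1.
Then p(5) = -9.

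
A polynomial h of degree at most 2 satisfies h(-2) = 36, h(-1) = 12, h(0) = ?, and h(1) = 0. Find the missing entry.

0

The 3 known points determine the degree-2 polynomial uniquely.
Write h(x) = ax^2 + bx + c. Substituting each data point gives a linear system:
  4a - 2b + c = 36
  a - b + c = 12
  a + b + c = 0
Solving the system yields a = 6, b = -6, c = 0.
So h(x) = 6x² - 6x.
Then h(0) = 0.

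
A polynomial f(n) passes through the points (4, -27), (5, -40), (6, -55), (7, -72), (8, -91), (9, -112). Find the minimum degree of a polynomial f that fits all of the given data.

2

Forward differences of the values at n = 4, 5, 6, 7, 8, 9:
  f  : -27  -40  -55  -72  -91  -112
  Δ  : -13  -15  -17  -19  -21
  Δ^2: -2  -2  -2  -2
  Δ^3: 0  0  0
  Δ^4: 0  0
  Δ^5: 0
The second differences are constant (-2) and nonzero, while all higher differences vanish, so the minimal degree is 2.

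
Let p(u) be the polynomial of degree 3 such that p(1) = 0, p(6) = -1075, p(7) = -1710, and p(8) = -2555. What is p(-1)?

10

Using the Lagrange interpolation formula with nodes 1, 6, 7, 8:
  L_0(u) = (u - 6)(u - 7)(u - 8) / -210
  L_1(u) = (u - 1)(u - 7)(u - 8) / 10
  L_2(u) = (u - 1)(u - 6)(u - 8) / -6
  L_3(u) = (u - 1)(u - 6)(u - 7) / 14
Then p(u) = 0·L_0(u) - 1075·L_1(u) - 1710·L_2(u) - 2555·L_3(u).
Expanding and collecting terms gives p(u) = -5u^3 + 5.
Evaluating at u = -1: p(-1) = 10.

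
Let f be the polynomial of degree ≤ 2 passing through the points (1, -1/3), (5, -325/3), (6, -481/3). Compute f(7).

-667/3

Write f(n) = an^2 + bn + c. Substituting each data point gives a linear system:
  a + b + c = -1/3
  25a + 5b + c = -325/3
  36a + 6b + c = -481/3
Solving the system yields a = -5, b = 3, c = 5/3.
So f(n) = -5n^2 + 3n + 5/3.
Then f(7) = -667/3.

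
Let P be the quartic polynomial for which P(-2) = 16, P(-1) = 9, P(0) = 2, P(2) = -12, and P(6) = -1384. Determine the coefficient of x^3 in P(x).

Write P(x) = ax^4 + bx^3 + cx^2 + dx + e. Substituting each data point gives a linear system:
  16a - 8b + 4c - 2d + e = 16
  a - b + c - d + e = 9
  e = 2
  16a + 8b + 4c + 2d + e = -12
  1296a + 216b + 36c + 6d + e = -1384
Solving the system yields a = -1, b = -1, c = 4, d = -3, e = 2.
So P(x) = -x^4 - x^3 + 4x^2 - 3x + 2.
The coefficient of x^3 is -1.

-1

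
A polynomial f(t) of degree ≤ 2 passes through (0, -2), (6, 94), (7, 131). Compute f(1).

Write f(t) = at^2 + bt + c. Substituting each data point gives a linear system:
  c = -2
  36a + 6b + c = 94
  49a + 7b + c = 131
Solving the system yields a = 3, b = -2, c = -2.
So f(t) = 3t^2 - 2t - 2.
Then f(1) = -1.

-1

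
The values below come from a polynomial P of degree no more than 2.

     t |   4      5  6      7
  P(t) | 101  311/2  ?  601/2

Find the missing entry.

222

The 3 known points determine the degree-2 polynomial uniquely.
Write P(t) = at^2 + bt + c. Substituting each data point gives a linear system:
  16a + 4b + c = 101
  25a + 5b + c = 311/2
  49a + 7b + c = 601/2
Solving the system yields a = 6, b = 1/2, c = 3.
So P(t) = 6t² + (1/2)t + 3.
Then P(6) = 222.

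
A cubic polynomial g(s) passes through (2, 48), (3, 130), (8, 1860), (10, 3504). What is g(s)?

Write g(s) = as^3 + bs^2 + cs + d. Substituting each data point gives a linear system:
  8a + 4b + 2c + d = 48
  27a + 9b + 3c + d = 130
  512a + 64b + 8c + d = 1860
  1000a + 100b + 10c + d = 3504
Solving the system yields a = 3, b = 5, c = 0, d = 4.
So g(s) = 3s³ + 5s² + 4.
Check: g(10) = 3504. ✓

g(s) = 3s^3 + 5s^2 + 4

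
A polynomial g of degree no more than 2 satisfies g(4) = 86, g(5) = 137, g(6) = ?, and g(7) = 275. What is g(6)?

On equispaced nodes a degree-2 polynomial has vanishing third forward difference, so
  - g(4) + 3·g(5) - 3·g(6) + g(7) = 0.
Substituting the known values and solving for g(6):
  -3·g(6) = -600
  g(6) = 200.

200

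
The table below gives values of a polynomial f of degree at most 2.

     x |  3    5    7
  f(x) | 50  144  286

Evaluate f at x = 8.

375

Using the Lagrange interpolation formula with nodes 3, 5, 7:
  L_0(x) = (x - 5)(x - 7) / 8
  L_1(x) = (x - 3)(x - 7) / -4
  L_2(x) = (x - 3)(x - 5) / 8
Then f(x) = 50·L_0(x) + 144·L_1(x) + 286·L_2(x).
Expanding and collecting terms gives f(x) = 6x² - x - 1.
Evaluating at x = 8: f(8) = 375.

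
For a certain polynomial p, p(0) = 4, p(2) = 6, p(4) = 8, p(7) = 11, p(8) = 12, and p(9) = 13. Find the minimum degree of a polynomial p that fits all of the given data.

1

Divided differences on the nodes 0, 2, 4, 7, 8, 9:
  order 0: 4  6  8  11  12  13
  order 1: 1  1  1  1  1
  order 2: 0  0  0  0
  order 3: 0  0  0
  order 4: 0  0
  order 5: 0
The order-1 divided differences are all 1 (nonzero) and every higher order vanishes, so the data lies on a polynomial of degree exactly 1.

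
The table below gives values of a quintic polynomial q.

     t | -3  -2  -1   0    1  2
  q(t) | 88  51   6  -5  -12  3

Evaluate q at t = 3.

Forward differences of the values at t = -3, -2, -1, 0, 1, 2:
  q  : 88  51  6  -5  -12  3
  Δ  : -37  -45  -11  -7  15
  Δ^2: -8  34  4  22
  Δ^3: 42  -30  18
  Δ^4: -72  48
  Δ^5: 120
The fifth differences are constant, confirming degree 5.
Interpolating (Newton forward form) and evaluating at t = 3 gives q(3) = 226.

226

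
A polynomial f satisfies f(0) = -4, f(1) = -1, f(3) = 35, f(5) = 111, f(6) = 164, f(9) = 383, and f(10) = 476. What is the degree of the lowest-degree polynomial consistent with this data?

Divided differences on the nodes 0, 1, 3, 5, 6, 9, 10:
  order 0: -4  -1  35  111  164  383  476
  order 1: 3  18  38  53  73  93
  order 2: 5  5  5  5  5
  order 3: 0  0  0  0
  order 4: 0  0  0
  order 5: 0  0
  order 6: 0
The order-2 divided differences are all 5 (nonzero) and every higher order vanishes, so the data lies on a polynomial of degree exactly 2.

2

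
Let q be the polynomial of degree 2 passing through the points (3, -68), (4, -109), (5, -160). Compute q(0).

Forward differences of the values at s = 3, 4, 5:
  q  : -68  -109  -160
  Δ  : -41  -51
  Δ^2: -10
The second differences are constant, confirming degree 2.
Interpolating (Newton forward form) and evaluating at s = 0 gives q(0) = -5.

-5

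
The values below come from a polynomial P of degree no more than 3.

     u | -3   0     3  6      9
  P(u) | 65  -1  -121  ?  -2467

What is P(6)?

The 4 known points determine the degree-3 polynomial uniquely.
Write P(u) = au^3 + bu^2 + cu + d. Substituting each data point gives a linear system:
  -27a + 9b - 3c + d = 65
  d = -1
  27a + 9b + 3c + d = -121
  729a + 81b + 9c + d = -2467
Solving the system yields a = -3, b = -3, c = -4, d = -1.
So P(u) = -3u^3 - 3u^2 - 4u - 1.
Then P(6) = -781.

-781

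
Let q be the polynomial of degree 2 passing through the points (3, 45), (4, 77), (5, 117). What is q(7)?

Write q(x) = ax^2 + bx + c. Substituting each data point gives a linear system:
  9a + 3b + c = 45
  16a + 4b + c = 77
  25a + 5b + c = 117
Solving the system yields a = 4, b = 4, c = -3.
So q(x) = 4x^2 + 4x - 3.
Then q(7) = 221.

221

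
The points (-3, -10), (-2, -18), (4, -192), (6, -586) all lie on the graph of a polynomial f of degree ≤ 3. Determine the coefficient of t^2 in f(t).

-5

Write f(t) = at^3 + bt^2 + ct + d. Substituting each data point gives a linear system:
  -27a + 9b - 3c + d = -10
  -8a + 4b - 2c + d = -18
  64a + 16b + 4c + d = -192
  216a + 36b + 6c + d = -586
Solving the system yields a = -2, b = -5, c = 5, d = -4.
So f(t) = -2t^3 - 5t^2 + 5t - 4.
The coefficient of t^2 is -5.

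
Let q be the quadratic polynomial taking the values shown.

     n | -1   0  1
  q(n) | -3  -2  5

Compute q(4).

62

Using the Lagrange interpolation formula with nodes -1, 0, 1:
  L_0(n) = n(n - 1) / 2
  L_1(n) = (n + 1)(n - 1) / -1
  L_2(n) = (n + 1)n / 2
Then q(n) = -3·L_0(n) - 2·L_1(n) + 5·L_2(n).
Expanding and collecting terms gives q(n) = 3n² + 4n - 2.
Evaluating at n = 4: q(4) = 62.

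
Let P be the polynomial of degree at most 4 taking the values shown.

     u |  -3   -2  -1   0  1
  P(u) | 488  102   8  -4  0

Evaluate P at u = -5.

Using the Lagrange interpolation formula with nodes -3, -2, -1, 0, 1:
  L_0(u) = (u + 2)(u + 1)u(u - 1) / 24
  L_1(u) = (u + 3)(u + 1)u(u - 1) / -6
  L_2(u) = (u + 3)(u + 2)u(u - 1) / 4
  L_3(u) = (u + 3)(u + 2)(u + 1)(u - 1) / -6
  L_4(u) = (u + 3)(u + 2)(u + 1)u / 24
Then P(u) = 488·L_0(u) + 102·L_1(u) + 8·L_2(u) - 4·L_3(u) + 0·L_4(u).
Expanding and collecting terms gives P(u) = 6u^4 + u^3 + 2u^2 - 5u - 4.
Evaluating at u = -5: P(-5) = 3696.

3696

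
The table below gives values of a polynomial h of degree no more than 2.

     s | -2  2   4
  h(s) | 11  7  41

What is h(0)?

Using the Lagrange interpolation formula with nodes -2, 2, 4:
  L_0(s) = (s - 2)(s - 4) / 24
  L_1(s) = (s + 2)(s - 4) / -8
  L_2(s) = (s + 2)(s - 2) / 12
Then h(s) = 11·L_0(s) + 7·L_1(s) + 41·L_2(s).
Expanding and collecting terms gives h(s) = 3s^2 - s - 3.
Evaluating at s = 0: h(0) = -3.

-3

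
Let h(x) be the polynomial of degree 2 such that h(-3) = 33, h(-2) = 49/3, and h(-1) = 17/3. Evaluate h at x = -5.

Using the Lagrange interpolation formula with nodes -3, -2, -1:
  L_0(x) = (x + 2)(x + 1) / 2
  L_1(x) = (x + 3)(x + 1) / -1
  L_2(x) = (x + 3)(x + 2) / 2
Then h(x) = 33·L_0(x) + 49/3·L_1(x) + 17/3·L_2(x).
Expanding and collecting terms gives h(x) = 3x^2 - (5/3)x + 1.
Evaluating at x = -5: h(-5) = 253/3.

253/3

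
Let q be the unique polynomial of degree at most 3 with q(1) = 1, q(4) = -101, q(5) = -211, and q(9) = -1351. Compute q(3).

-37

Using the Lagrange interpolation formula with nodes 1, 4, 5, 9:
  L_0(s) = (s - 4)(s - 5)(s - 9) / -96
  L_1(s) = (s - 1)(s - 5)(s - 9) / 15
  L_2(s) = (s - 1)(s - 4)(s - 9) / -16
  L_3(s) = (s - 1)(s - 4)(s - 5) / 160
Then q(s) = 1·L_0(s) - 101·L_1(s) - 211·L_2(s) - 1351·L_3(s).
Expanding and collecting terms gives q(s) = -2s³ + s² + 3s - 1.
Evaluating at s = 3: q(3) = -37.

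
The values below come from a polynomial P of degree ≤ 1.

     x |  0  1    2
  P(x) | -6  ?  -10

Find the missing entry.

-8

On equispaced nodes a degree-1 polynomial has vanishing second forward difference, so
  P(0) - 2·P(1) + P(2) = 0.
Substituting the known values and solving for P(1):
  -2·P(1) = 16
  P(1) = -8.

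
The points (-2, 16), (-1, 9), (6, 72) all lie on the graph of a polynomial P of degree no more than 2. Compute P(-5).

Write P(s) = as^2 + bs + c. Substituting each data point gives a linear system:
  4a - 2b + c = 16
  a - b + c = 9
  36a + 6b + c = 72
Solving the system yields a = 2, b = -1, c = 6.
So P(s) = 2s² - s + 6.
Then P(-5) = 61.

61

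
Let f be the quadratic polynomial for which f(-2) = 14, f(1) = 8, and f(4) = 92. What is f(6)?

Using the Lagrange interpolation formula with nodes -2, 1, 4:
  L_0(u) = (u - 1)(u - 4) / 18
  L_1(u) = (u + 2)(u - 4) / -9
  L_2(u) = (u + 2)(u - 1) / 18
Then f(u) = 14·L_0(u) + 8·L_1(u) + 92·L_2(u).
Expanding and collecting terms gives f(u) = 5u^2 + 3u.
Evaluating at u = 6: f(6) = 198.

198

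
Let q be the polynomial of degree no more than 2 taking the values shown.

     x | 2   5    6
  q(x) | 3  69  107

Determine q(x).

Using the Lagrange interpolation formula with nodes 2, 5, 6:
  L_0(x) = (x - 5)(x - 6) / 12
  L_1(x) = (x - 2)(x - 6) / -3
  L_2(x) = (x - 2)(x - 5) / 4
Then q(x) = 3·L_0(x) + 69·L_1(x) + 107·L_2(x).
Expanding and collecting terms gives q(x) = 4x² - 6x - 1.
Check: q(5) = 69. ✓

q(x) = 4x^2 - 6x - 1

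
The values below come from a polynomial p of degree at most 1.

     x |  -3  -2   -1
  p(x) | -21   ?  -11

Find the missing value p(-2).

-16

The 2 known points determine the degree-1 polynomial uniquely.
Write p(x) = ax + b. Substituting each data point gives a linear system:
  -3a + b = -21
  -a + b = -11
Solving the system yields a = 5, b = -6.
So p(x) = 5x - 6.
Then p(-2) = -16.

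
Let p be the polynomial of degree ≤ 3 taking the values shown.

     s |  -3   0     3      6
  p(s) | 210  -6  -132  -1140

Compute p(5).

Write p(s) = as^3 + bs^2 + cs + d. Substituting each data point gives a linear system:
  -27a + 9b - 3c + d = 210
  d = -6
  27a + 9b + 3c + d = -132
  216a + 36b + 6c + d = -1140
Solving the system yields a = -6, b = 5, c = -3, d = -6.
So p(s) = -6s³ + 5s² - 3s - 6.
Then p(5) = -646.

-646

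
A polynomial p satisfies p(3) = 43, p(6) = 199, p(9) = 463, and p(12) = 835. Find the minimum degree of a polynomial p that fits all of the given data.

2

Forward differences of the values at x = 3, 6, 9, 12:
  p  : 43  199  463  835
  Δ  : 156  264  372
  Δ^2: 108  108
  Δ^3: 0
The second differences are constant (108) and nonzero, while all higher differences vanish, so the minimal degree is 2.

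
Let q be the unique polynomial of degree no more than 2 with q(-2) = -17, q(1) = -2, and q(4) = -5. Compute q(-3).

Using the Lagrange interpolation formula with nodes -2, 1, 4:
  L_0(s) = (s - 1)(s - 4) / 18
  L_1(s) = (s + 2)(s - 4) / -9
  L_2(s) = (s + 2)(s - 1) / 18
Then q(s) = -17·L_0(s) - 2·L_1(s) - 5·L_2(s).
Expanding and collecting terms gives q(s) = -s² + 4s - 5.
Evaluating at s = -3: q(-3) = -26.

-26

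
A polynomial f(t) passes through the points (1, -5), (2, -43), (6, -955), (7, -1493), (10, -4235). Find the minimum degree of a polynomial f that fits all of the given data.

Divided differences on the nodes 1, 2, 6, 7, 10:
  order 0: -5  -43  -955  -1493  -4235
  order 1: -38  -228  -538  -914
  order 2: -38  -62  -94
  order 3: -4  -4
  order 4: 0
The order-3 divided differences are all -4 (nonzero) and every higher order vanishes, so the data lies on a polynomial of degree exactly 3.

3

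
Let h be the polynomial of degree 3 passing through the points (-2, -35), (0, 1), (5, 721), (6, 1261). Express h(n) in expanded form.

h(n) = 6n^3 - 6n + 1

Using the Lagrange interpolation formula with nodes -2, 0, 5, 6:
  L_0(n) = n(n - 5)(n - 6) / -112
  L_1(n) = (n + 2)(n - 5)(n - 6) / 60
  L_2(n) = (n + 2)n(n - 6) / -35
  L_3(n) = (n + 2)n(n - 5) / 48
Then h(n) = -35·L_0(n) + 1·L_1(n) + 721·L_2(n) + 1261·L_3(n).
Expanding and collecting terms gives h(n) = 6n³ - 6n + 1.
Check: h(0) = 1. ✓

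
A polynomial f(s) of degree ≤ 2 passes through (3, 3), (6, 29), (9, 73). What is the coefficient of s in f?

Write f(s) = as^2 + bs + c. Substituting each data point gives a linear system:
  9a + 3b + c = 3
  36a + 6b + c = 29
  81a + 9b + c = 73
Solving the system yields a = 1, b = -1/3, c = -5.
So f(s) = s^2 - (1/3)s - 5.
The coefficient of s is -1/3.

-1/3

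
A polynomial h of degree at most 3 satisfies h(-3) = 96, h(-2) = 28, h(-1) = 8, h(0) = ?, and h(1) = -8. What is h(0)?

6

On equispaced nodes a degree-3 polynomial has vanishing fourth forward difference, so
  h(-3) - 4·h(-2) + 6·h(-1) - 4·h(0) + h(1) = 0.
Substituting the known values and solving for h(0):
  -4·h(0) = -24
  h(0) = 6.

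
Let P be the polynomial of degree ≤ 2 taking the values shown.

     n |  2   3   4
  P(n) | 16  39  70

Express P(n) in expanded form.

Write P(n) = an^2 + bn + c. Substituting each data point gives a linear system:
  4a + 2b + c = 16
  9a + 3b + c = 39
  16a + 4b + c = 70
Solving the system yields a = 4, b = 3, c = -6.
So P(n) = 4n^2 + 3n - 6.
Check: P(3) = 39. ✓

P(n) = 4n^2 + 3n - 6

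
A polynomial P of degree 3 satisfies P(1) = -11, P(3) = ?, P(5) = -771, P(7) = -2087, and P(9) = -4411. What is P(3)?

The 4 known points determine the degree-3 polynomial uniquely.
Write P(x) = ax^3 + bx^2 + cx + d. Substituting each data point gives a linear system:
  a + b + c + d = -11
  125a + 25b + 5c + d = -771
  343a + 49b + 7c + d = -2087
  729a + 81b + 9c + d = -4411
Solving the system yields a = -6, b = 0, c = -4, d = -1.
So P(x) = -6x^3 - 4x - 1.
Then P(3) = -175.

-175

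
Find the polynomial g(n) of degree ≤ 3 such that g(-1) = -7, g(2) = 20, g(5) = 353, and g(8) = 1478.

g(n) = 3n^3 - n^2 + n - 2

Write g(n) = an^3 + bn^2 + cn + d. Substituting each data point gives a linear system:
  -a + b - c + d = -7
  8a + 4b + 2c + d = 20
  125a + 25b + 5c + d = 353
  512a + 64b + 8c + d = 1478
Solving the system yields a = 3, b = -1, c = 1, d = -2.
So g(n) = 3n³ - n² + n - 2.
Check: g(-1) = -7. ✓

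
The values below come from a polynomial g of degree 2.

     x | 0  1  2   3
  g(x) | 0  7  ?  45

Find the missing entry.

The 3 known points determine the degree-2 polynomial uniquely.
Write g(x) = ax^2 + bx + c. Substituting each data point gives a linear system:
  c = 0
  a + b + c = 7
  9a + 3b + c = 45
Solving the system yields a = 4, b = 3, c = 0.
So g(x) = 4x² + 3x.
Then g(2) = 22.

22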